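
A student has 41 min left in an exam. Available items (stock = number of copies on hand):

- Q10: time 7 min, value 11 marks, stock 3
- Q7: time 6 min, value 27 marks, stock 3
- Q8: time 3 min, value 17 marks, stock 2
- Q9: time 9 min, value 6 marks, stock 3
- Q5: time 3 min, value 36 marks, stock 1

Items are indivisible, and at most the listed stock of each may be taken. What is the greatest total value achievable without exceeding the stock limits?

Top feasible selections:
- 2×Q10 + 3×Q7 + 2×Q8 + 1×Q5: time 41, value 173
- 1×Q10 + 3×Q7 + 2×Q8 + 1×Q5: time 34, value 162
- 3×Q7 + 2×Q8 + 1×Q9 + 1×Q5: time 36, value 157
- 2×Q10 + 3×Q7 + 1×Q8 + 1×Q5: time 38, value 156
Best: 173 marks.

173 marks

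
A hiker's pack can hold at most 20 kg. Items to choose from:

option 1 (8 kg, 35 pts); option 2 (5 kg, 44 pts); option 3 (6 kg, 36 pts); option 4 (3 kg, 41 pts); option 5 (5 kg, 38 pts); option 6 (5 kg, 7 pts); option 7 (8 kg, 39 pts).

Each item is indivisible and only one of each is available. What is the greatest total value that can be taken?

159 pts

Check high-value combinations within 20 kg:
- option 2+option 3+option 4+option 5: weight 5+6+3+5=19, value 44+36+41+38=159
- option 2+option 4+option 5+option 6: weight 5+3+5+5=18, value 44+41+38+7=130
- option 2+option 3+option 4+option 6: weight 5+6+3+5=19, value 44+36+41+7=128
- option 2+option 4+option 7: weight 5+3+8=16, value 44+41+39=124
- option 2+option 4+option 5: weight 5+3+5=13, value 44+41+38=123
Best: 159 pts.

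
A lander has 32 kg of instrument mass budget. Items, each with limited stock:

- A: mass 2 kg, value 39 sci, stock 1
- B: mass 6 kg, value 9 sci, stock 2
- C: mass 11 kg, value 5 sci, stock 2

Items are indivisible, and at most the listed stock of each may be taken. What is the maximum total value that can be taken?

62 sci

Best selections within mass 32 and stock limits:
- 1×A + 2×B + 1×C: mass 25, value 62
- 1×A + 1×B + 2×C: mass 30, value 58
- 1×A + 2×B: mass 14, value 57
- 1×A + 1×B + 1×C: mass 19, value 53
Best: 62 sci.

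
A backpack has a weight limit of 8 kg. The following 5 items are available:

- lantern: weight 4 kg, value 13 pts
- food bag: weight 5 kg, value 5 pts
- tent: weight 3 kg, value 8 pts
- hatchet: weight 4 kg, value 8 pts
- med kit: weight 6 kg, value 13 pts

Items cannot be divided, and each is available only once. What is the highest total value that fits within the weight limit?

Check high-value combinations within 8 kg:
- lantern+tent: weight 4+3=7, value 13+8=21
- lantern+hatchet: weight 4+4=8, value 13+8=21
- tent+hatchet: weight 3+4=7, value 8+8=16
Best: 21 pts.

21 pts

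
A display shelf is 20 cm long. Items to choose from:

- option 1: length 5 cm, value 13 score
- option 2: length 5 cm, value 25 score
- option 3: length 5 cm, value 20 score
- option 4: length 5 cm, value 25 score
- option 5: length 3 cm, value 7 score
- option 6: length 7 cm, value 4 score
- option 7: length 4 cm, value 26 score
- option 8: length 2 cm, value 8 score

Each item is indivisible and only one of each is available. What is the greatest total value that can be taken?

96 score

Check high-value combinations within 20 cm:
- option 2+option 3+option 4+option 7: length 5+5+5+4=19, value 25+20+25+26=96
- option 2+option 4+option 5+option 7+option 8: length 5+5+3+4+2=19, value 25+25+7+26+8=91
- option 1+option 2+option 4+option 7: length 5+5+5+4=19, value 13+25+25+26=89
Best: 96 score.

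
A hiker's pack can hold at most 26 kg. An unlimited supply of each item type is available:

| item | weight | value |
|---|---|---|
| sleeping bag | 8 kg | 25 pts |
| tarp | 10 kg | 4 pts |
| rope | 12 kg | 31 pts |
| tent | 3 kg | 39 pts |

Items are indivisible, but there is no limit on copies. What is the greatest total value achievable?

312 pts

Best value-per-unit is tent at 39/3, and filling with it alone uses weight 8×3=24. No mix of the others beats 8×39 = 312.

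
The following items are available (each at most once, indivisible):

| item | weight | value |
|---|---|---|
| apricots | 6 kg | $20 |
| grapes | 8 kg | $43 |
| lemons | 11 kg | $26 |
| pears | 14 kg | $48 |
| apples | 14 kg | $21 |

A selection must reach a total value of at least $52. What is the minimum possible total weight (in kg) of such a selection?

Subsets with value ≥ 52, sorted by total weight:
- apricots+grapes: weight 14, value 63
- grapes+lemons: weight 19, value 69
Minimum weight: 14 kg.

14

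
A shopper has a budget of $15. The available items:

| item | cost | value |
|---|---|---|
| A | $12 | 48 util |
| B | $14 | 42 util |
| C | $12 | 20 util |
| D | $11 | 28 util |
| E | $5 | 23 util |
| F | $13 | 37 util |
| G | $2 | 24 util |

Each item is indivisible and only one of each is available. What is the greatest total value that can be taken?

72 util

This is a 0/1 knapsack; check combinations near the capacity.
- A+G: cost 12+2=14, value 48+24=72
- F+G: cost 13+2=15, value 37+24=61
- D+G: cost 11+2=13, value 28+24=52
Best: 72 util.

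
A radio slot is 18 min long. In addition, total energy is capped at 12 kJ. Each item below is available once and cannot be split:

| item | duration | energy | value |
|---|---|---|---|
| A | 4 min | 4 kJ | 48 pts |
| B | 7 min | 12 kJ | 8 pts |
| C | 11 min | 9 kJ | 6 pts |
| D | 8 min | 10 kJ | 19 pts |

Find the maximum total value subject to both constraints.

Feasible sets respecting both limits:
- A: duration 4, energy 4, value 48
- D: duration 8, energy 10, value 19
- B: duration 7, energy 12, value 8
Best: 48 pts.

48 pts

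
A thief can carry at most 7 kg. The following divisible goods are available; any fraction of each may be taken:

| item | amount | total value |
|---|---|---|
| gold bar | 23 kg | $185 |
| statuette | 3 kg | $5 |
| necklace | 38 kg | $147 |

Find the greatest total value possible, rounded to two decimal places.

Take in order of value per unit:
- gold bar (185/23 per unit): 7 of 23 → value 7×185/23 = 56.3043, running total 56.30
Total 56.30.

56.30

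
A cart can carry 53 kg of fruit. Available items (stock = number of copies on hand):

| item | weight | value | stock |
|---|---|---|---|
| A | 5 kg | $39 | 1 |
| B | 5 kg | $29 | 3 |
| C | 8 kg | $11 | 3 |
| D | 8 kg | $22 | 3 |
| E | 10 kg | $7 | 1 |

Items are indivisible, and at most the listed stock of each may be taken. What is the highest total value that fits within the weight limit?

Top feasible selections:
- 1×A + 3×B + 1×C + 3×D: weight 52, value 203
- 1×A + 3×B + 3×D: weight 44, value 192
Best: $203.

$203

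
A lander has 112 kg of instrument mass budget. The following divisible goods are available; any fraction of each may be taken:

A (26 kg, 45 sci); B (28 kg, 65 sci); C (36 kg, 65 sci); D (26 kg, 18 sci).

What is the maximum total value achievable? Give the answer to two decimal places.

Take in order of value per unit:
- B (65/28 per unit): all 28 → value 65, running total 65.00
- C (65/36 per unit): all 36 → value 65, running total 130.00
- A (45/26 per unit): all 26 → value 45, running total 175.00
- D (18/26 per unit): 22 of 26 → value 22×18/26 = 15.2308, running total 190.23
Total 190.23.

190.23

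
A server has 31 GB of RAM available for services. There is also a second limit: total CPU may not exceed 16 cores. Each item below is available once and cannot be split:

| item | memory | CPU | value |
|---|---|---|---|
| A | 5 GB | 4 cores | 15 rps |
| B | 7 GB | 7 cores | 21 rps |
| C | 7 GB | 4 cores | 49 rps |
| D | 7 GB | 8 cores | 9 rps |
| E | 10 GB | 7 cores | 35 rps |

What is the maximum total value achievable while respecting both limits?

Feasible sets respecting both limits:
- A+C+E: memory 22, CPU 15, value 99
- A+B+C: memory 19, CPU 15, value 85
- C+E: memory 17, CPU 11, value 84
- A+C+D: memory 19, CPU 16, value 73
Best: 99 rps.

99 rps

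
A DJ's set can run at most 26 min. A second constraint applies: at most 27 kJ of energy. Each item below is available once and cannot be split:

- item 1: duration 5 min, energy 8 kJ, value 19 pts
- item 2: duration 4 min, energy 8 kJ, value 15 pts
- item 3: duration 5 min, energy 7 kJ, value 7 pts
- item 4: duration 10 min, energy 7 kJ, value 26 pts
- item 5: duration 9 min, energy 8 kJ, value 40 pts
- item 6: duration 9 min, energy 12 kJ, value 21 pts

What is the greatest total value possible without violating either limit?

Feasible sets respecting both limits:
- item 1+item 4+item 5: duration 24, energy 23, value 85
- item 2+item 4+item 5: duration 23, energy 23, value 81
- item 1+item 2+item 5: duration 18, energy 24, value 74
Best: 85 pts.

85 pts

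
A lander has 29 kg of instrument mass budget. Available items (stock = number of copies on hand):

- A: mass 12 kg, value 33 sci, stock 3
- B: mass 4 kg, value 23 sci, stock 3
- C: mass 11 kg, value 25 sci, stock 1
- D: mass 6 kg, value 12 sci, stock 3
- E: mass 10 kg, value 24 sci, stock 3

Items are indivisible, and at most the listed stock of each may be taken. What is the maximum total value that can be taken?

Best selections within mass 29 and stock limits:
- 3×B + 1×C + 1×D: mass 29, value 106
- 3×B + 1×D + 1×E: mass 28, value 105
Best: 106 sci.

106 sci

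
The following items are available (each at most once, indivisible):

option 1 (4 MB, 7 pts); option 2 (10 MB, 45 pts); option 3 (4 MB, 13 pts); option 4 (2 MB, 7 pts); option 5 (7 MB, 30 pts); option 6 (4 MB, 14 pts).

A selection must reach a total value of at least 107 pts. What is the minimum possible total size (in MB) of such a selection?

Subsets with value ≥ 107, sorted by total size:
- option 2+option 3+option 4+option 5+option 6: size 27, value 109
- option 1+option 2+option 3+option 5+option 6: size 29, value 109
- option 1+option 2+option 3+option 4+option 5+option 6: size 31, value 116
Minimum size: 27 MB.

27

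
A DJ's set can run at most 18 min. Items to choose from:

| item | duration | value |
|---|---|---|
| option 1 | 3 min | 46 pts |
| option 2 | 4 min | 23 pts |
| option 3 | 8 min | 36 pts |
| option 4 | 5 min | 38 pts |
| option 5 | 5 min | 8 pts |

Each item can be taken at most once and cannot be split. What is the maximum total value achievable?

Check high-value combinations within 18 min:
- option 1+option 3+option 4: duration 3+8+5=16, value 46+36+38=120
- option 1+option 2+option 4+option 5: duration 3+4+5+5=17, value 46+23+38+8=115
- option 1+option 2+option 4: duration 3+4+5=12, value 46+23+38=107
Best: 120 pts.

120 pts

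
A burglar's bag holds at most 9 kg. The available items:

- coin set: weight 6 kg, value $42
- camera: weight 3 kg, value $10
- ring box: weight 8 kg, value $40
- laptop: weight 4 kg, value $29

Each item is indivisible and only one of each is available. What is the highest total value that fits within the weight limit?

$52

This is a 0/1 knapsack; check combinations near the capacity.
- coin set+camera: weight 6+3=9, value 42+10=52
- coin set: weight 6, value 42
- ring box: weight 8, value 40
- camera+laptop: weight 3+4=7, value 10+29=39
Best: $52.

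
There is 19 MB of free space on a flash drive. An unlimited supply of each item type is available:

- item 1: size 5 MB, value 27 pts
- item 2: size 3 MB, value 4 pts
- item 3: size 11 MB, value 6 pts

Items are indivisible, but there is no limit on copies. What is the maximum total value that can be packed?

85 pts

Best value-per-unit is item 1 at 27/5; filling with it alone gives 3×27 = 81.
Optimal mix: 3×item 1 + 1×item 2 → size 18, value 85.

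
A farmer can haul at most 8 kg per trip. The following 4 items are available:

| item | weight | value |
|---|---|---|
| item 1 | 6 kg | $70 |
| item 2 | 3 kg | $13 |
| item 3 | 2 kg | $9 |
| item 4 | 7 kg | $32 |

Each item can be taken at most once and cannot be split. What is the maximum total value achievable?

Check high-value combinations within 8 kg:
- item 1+item 3: weight 6+2=8, value 70+9=79
- item 1: weight 6, value 70
- item 4: weight 7, value 32
- item 2+item 3: weight 3+2=5, value 13+9=22
Best: $79.

$79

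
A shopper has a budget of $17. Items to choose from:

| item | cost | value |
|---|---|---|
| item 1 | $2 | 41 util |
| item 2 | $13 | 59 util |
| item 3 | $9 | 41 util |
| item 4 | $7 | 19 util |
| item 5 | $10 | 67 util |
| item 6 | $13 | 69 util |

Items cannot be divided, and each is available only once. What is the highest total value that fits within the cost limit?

110 util

Check high-value combinations within $17:
- item 1+item 6: cost 2+13=15, value 41+69=110
- item 1+item 5: cost 2+10=12, value 41+67=108
- item 1+item 2: cost 2+13=15, value 41+59=100
- item 4+item 5: cost 7+10=17, value 19+67=86
- item 1+item 3: cost 2+9=11, value 41+41=82
Best: 110 util.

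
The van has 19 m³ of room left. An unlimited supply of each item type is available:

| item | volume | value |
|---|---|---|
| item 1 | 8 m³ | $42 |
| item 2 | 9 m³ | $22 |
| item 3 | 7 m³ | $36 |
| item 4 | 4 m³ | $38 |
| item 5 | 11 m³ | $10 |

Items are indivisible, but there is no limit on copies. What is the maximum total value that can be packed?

$152

Best value-per-unit is item 4 at 38/4, and filling with it alone uses volume 4×4=16. No mix of the others beats 4×38 = 152.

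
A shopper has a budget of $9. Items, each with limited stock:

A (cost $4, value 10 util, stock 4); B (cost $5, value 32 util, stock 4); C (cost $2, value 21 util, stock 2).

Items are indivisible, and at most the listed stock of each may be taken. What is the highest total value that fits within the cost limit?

Best selections within cost 9 and stock limits:
- 1×B + 2×C: cost 9, value 74
- 1×B + 1×C: cost 7, value 53
Best: 74 util.

74 util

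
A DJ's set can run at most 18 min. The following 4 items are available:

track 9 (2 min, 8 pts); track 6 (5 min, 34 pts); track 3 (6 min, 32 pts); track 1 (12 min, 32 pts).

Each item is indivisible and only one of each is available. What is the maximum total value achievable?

Check high-value combinations within 18 min:
- track 9+track 6+track 3: duration 2+5+6=13, value 8+34+32=74
- track 6+track 3: duration 5+6=11, value 34+32=66
- track 6+track 1: duration 5+12=17, value 34+32=66
- track 3+track 1: duration 6+12=18, value 32+32=64
- track 9+track 6: duration 2+5=7, value 8+34=42
Best: 74 pts.

74 pts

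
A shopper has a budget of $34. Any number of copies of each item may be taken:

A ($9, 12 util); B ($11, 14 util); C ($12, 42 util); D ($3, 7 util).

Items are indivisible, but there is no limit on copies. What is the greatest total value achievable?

105 util

Best value-per-unit is C at 42/12; filling with it alone gives 2×42 = 84.
Optimal mix: 2×C + 3×D → cost 33, value 105.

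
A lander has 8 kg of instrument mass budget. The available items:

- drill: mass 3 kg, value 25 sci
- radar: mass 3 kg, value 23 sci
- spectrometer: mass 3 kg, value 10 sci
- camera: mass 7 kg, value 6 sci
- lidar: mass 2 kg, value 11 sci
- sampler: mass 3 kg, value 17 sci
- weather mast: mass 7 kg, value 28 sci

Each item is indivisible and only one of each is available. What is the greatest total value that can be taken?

Check high-value combinations within 8 kg:
- drill+radar+lidar: mass 3+3+2=8, value 25+23+11=59
- drill+lidar+sampler: mass 3+2+3=8, value 25+11+17=53
- radar+lidar+sampler: mass 3+2+3=8, value 23+11+17=51
- drill+radar: mass 3+3=6, value 25+23=48
Best: 59 sci.

59 sci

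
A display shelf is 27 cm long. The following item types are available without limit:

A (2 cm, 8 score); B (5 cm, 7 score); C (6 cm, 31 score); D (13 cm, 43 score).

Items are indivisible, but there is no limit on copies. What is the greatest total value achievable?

Best value-per-unit is C at 31/6; filling with it alone gives 4×31 = 124.
Optimal mix: 1×A + 4×C → length 26, value 132.

132 score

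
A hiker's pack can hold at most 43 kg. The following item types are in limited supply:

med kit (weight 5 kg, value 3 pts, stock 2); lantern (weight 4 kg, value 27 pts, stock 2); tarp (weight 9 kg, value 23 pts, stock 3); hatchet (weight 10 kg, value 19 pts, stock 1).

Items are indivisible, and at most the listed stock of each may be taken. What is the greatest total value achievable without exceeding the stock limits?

Best selections within weight 43 and stock limits:
- 1×med kit + 2×lantern + 3×tarp: weight 40, value 126
- 2×lantern + 3×tarp: weight 35, value 123
- 1×med kit + 2×lantern + 2×tarp + 1×hatchet: weight 41, value 122
- 2×lantern + 2×tarp + 1×hatchet: weight 36, value 119
Best: 126 pts.

126 pts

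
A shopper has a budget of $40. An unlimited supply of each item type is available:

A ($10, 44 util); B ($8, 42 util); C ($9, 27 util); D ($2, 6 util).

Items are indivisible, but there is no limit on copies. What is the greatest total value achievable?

210 util

Best value-per-unit is B at 42/8, and filling with it alone uses cost 5×8=40. No mix of the others beats 5×42 = 210.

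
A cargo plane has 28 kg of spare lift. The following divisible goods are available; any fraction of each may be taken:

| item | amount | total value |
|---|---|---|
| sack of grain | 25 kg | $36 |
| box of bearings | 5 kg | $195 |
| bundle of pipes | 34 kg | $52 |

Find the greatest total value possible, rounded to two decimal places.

Take in order of value per unit:
- box of bearings (195/5 per unit): all 5 → value 195, running total 195.00
- bundle of pipes (52/34 per unit): 23 of 34 → value 23×52/34 = 35.1765, running total 230.18
Total 230.18.

230.18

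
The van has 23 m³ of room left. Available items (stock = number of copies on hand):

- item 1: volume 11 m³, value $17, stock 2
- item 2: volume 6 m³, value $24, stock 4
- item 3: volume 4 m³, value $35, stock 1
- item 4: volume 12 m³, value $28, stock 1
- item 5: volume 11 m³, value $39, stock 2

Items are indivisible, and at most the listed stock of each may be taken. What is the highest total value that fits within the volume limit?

Top feasible selections:
- 3×item 2 + 1×item 3: volume 22, value 107
- 1×item 2 + 1×item 3 + 1×item 5: volume 21, value 98
Best: $107.

$107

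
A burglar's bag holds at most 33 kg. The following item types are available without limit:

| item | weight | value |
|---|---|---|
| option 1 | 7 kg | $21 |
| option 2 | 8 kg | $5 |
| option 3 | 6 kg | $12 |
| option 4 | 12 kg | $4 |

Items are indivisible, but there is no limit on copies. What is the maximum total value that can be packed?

Best value-per-unit is option 1 at 21/7; filling with it alone gives 4×21 = 84.
Optimal mix: 3×option 1 + 2×option 3 → weight 33, value 87.

$87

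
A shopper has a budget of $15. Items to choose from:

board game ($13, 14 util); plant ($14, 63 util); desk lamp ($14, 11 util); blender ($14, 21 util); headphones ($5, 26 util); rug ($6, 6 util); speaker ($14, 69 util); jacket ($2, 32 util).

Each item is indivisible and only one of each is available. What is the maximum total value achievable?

Check high-value combinations within $15:
- speaker: cost 14, value 69
- headphones+rug+jacket: cost 5+6+2=13, value 26+6+32=64
- plant: cost 14, value 63
- headphones+jacket: cost 5+2=7, value 26+32=58
- board game+jacket: cost 13+2=15, value 14+32=46
Best: 69 util.

69 util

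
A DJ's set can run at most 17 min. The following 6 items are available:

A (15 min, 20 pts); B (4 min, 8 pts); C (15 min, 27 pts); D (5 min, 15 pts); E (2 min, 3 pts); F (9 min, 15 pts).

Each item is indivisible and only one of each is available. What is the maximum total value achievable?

33 pts

Check high-value combinations within 17 min:
- D+E+F: duration 5+2+9=16, value 15+3+15=33
- D+F: duration 5+9=14, value 15+15=30
- C+E: duration 15+2=17, value 27+3=30
- C: duration 15, value 27
Best: 33 pts.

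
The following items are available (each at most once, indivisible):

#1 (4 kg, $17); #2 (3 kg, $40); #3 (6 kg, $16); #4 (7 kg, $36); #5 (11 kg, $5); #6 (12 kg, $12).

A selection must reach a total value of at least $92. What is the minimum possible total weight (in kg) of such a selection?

Subsets with value ≥ 92, sorted by total weight:
- #1+#2+#4: weight 14, value 93
- #2+#3+#4: weight 16, value 92
- #1+#2+#3+#4: weight 20, value 109
- #1+#2+#4+#5: weight 25, value 98
Minimum weight: 14 kg.

14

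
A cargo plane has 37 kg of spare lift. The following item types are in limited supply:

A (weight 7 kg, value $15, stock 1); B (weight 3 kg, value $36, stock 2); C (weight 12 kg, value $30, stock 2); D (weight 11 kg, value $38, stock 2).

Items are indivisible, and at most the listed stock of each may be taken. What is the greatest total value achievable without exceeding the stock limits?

$163

Top feasible selections:
- 1×A + 2×B + 2×D: weight 35, value 163
- 1×A + 2×B + 1×C + 1×D: weight 36, value 155
- 2×B + 2×D: weight 28, value 148
- 1×A + 2×B + 2×C: weight 37, value 147
Best: $163.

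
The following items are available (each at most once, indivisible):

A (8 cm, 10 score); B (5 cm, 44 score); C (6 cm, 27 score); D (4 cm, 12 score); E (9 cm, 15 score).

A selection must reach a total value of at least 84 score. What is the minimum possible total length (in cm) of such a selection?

Subsets with value ≥ 84, sorted by total length:
- B+C+E: length 20, value 86
- A+B+C+D: length 23, value 93
- B+C+D+E: length 24, value 98
Minimum length: 20 cm.

20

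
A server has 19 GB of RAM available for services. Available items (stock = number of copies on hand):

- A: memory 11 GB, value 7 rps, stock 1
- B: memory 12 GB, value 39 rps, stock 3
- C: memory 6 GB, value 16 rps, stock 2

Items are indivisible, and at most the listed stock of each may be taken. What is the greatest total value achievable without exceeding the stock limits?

Best selections within memory 19 and stock limits:
- 1×B + 1×C: memory 18, value 55
- 1×B: memory 12, value 39
Best: 55 rps.

55 rps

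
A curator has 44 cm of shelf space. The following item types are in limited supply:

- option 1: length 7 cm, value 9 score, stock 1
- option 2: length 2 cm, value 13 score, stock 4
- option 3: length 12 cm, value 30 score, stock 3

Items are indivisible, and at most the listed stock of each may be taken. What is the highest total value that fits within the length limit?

Top feasible selections:
- 4×option 2 + 3×option 3: length 44, value 142
- 3×option 2 + 3×option 3: length 42, value 129
- 1×option 1 + 4×option 2 + 2×option 3: length 39, value 121
- 2×option 2 + 3×option 3: length 40, value 116
Best: 142 score.

142 score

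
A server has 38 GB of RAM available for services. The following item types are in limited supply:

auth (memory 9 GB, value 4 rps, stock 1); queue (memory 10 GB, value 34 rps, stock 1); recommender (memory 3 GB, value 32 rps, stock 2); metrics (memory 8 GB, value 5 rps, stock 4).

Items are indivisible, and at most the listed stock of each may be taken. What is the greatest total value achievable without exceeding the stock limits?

Best selections within memory 38 and stock limits:
- 1×queue + 2×recommender + 2×metrics: memory 32, value 108
- 1×auth + 1×queue + 2×recommender + 1×metrics: memory 33, value 107
- 1×queue + 2×recommender + 1×metrics: memory 24, value 103
Best: 108 rps.

108 rps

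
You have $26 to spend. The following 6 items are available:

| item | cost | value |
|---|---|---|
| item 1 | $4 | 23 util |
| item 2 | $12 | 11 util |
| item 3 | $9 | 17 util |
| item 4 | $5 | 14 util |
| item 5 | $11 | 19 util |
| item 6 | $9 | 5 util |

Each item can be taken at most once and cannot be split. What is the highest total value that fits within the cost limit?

59 util

Check high-value combinations within $26:
- item 1+item 3+item 5: cost 4+9+11=24, value 23+17+19=59
- item 1+item 4+item 5: cost 4+5+11=20, value 23+14+19=56
- item 1+item 3+item 4: cost 4+9+5=18, value 23+17+14=54
Best: 59 util.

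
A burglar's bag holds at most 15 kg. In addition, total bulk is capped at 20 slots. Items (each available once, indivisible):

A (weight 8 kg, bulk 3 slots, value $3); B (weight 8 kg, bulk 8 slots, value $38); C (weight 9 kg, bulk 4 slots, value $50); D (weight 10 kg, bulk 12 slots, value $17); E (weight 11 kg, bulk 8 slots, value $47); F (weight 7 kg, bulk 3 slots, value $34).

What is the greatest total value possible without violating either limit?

$72

Feasible sets respecting both limits:
- B+F: weight 15, bulk 11, value 72
- C: weight 9, bulk 4, value 50
- E: weight 11, bulk 8, value 47
- B: weight 8, bulk 8, value 38
Best: $72.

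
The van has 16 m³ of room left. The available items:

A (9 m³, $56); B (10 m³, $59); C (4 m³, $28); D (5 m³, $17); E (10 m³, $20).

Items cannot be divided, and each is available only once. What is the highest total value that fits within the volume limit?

Check high-value combinations within 16 m³:
- B+C: volume 10+4=14, value 59+28=87
- A+C: volume 9+4=13, value 56+28=84
- B+D: volume 10+5=15, value 59+17=76
- A+D: volume 9+5=14, value 56+17=73
- B: volume 10, value 59
Best: $87.

$87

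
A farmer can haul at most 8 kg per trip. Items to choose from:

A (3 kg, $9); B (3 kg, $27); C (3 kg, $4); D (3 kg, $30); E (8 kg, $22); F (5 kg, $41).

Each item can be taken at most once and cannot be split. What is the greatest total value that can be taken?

$71

Check high-value combinations within 8 kg:
- D+F: weight 3+5=8, value 30+41=71
- B+F: weight 3+5=8, value 27+41=68
- B+D: weight 3+3=6, value 27+30=57
Best: $71.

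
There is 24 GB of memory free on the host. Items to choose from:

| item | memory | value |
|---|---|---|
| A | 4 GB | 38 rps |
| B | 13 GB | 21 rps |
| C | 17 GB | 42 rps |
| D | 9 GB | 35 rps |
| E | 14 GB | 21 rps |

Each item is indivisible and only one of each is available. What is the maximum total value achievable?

80 rps

Check high-value combinations within 24 GB:
- A+C: memory 4+17=21, value 38+42=80
- A+D: memory 4+9=13, value 38+35=73
- A+B: memory 4+13=17, value 38+21=59
Best: 80 rps.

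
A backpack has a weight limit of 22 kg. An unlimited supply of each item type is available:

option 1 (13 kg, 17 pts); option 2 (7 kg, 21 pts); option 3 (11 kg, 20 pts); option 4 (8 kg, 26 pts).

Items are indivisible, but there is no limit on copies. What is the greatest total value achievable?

68 pts

Best value-per-unit is option 4 at 26/8; filling with it alone gives 2×26 = 52.
Optimal mix: 2×option 2 + 1×option 4 → weight 22, value 68.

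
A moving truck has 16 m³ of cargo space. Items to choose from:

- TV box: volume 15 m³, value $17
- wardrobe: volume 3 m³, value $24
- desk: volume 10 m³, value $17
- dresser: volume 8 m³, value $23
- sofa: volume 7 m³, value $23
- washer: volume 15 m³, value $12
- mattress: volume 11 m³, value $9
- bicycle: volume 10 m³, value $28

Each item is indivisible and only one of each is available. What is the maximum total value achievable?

Check high-value combinations within 16 m³:
- wardrobe+bicycle: volume 3+10=13, value 24+28=52
- wardrobe+sofa: volume 3+7=10, value 24+23=47
- wardrobe+dresser: volume 3+8=11, value 24+23=47
- dresser+sofa: volume 8+7=15, value 23+23=46
Best: $52.

$52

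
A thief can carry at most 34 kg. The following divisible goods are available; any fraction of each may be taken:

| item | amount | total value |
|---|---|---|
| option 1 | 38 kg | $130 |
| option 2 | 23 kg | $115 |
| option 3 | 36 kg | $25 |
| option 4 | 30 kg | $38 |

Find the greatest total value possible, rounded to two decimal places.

152.63

Take in order of value per unit:
- option 2 (115/23 per unit): all 23 → value 115, running total 115.00
- option 1 (130/38 per unit): 11 of 38 → value 11×130/38 = 37.6316, running total 152.63
Total 152.63.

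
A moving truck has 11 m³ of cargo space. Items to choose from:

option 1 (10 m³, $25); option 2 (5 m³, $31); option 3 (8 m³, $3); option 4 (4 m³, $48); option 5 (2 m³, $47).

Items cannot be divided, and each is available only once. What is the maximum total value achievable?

$126

Check high-value combinations within 11 m³:
- option 2+option 4+option 5: volume 5+4+2=11, value 31+48+47=126
- option 4+option 5: volume 4+2=6, value 48+47=95
- option 2+option 4: volume 5+4=9, value 31+48=79
- option 2+option 5: volume 5+2=7, value 31+47=78
- option 3+option 5: volume 8+2=10, value 3+47=50
Best: $126.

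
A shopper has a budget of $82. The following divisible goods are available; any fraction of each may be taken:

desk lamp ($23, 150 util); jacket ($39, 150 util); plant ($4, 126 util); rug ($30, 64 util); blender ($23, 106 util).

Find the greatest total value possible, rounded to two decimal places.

Take in order of value per unit:
- plant (126/4 per unit): all 4 → value 126, running total 126.00
- desk lamp (150/23 per unit): all 23 → value 150, running total 276.00
- blender (106/23 per unit): all 23 → value 106, running total 382.00
- jacket (150/39 per unit): 32 of 39 → value 32×150/39 = 123.0769, running total 505.08
Total 505.08.

505.08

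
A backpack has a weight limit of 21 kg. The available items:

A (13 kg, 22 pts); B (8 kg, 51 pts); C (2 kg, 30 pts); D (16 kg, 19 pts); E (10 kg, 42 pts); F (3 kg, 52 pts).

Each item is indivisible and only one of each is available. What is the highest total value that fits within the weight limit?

Check high-value combinations within 21 kg:
- B+E+F: weight 8+10+3=21, value 51+42+52=145
- B+C+F: weight 8+2+3=13, value 51+30+52=133
- C+E+F: weight 2+10+3=15, value 30+42+52=124
- B+C+E: weight 8+2+10=20, value 51+30+42=123
Best: 145 pts.

145 pts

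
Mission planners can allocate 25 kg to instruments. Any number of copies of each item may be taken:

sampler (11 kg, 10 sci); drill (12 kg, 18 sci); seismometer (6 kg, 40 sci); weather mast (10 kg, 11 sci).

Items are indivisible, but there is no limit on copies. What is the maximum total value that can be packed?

160 sci

Best value-per-unit is seismometer at 40/6, and filling with it alone uses mass 4×6=24. No mix of the others beats 4×40 = 160.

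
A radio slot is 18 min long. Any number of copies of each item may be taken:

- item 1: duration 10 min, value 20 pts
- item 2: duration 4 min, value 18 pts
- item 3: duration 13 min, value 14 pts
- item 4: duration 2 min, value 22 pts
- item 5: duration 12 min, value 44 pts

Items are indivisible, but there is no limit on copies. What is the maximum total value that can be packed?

198 pts

Best value-per-unit is item 4 at 22/2, and filling with it alone uses duration 9×2=18. No mix of the others beats 9×22 = 198.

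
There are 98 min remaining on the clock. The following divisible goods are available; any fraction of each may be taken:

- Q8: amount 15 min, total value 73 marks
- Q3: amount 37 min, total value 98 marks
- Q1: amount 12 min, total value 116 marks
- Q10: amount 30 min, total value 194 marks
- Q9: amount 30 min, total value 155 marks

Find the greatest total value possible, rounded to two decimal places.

567.14

Take in order of value per unit:
- Q1 (116/12 per unit): all 12 → value 116, running total 116.00
- Q10 (194/30 per unit): all 30 → value 194, running total 310.00
- Q9 (155/30 per unit): all 30 → value 155, running total 465.00
- Q8 (73/15 per unit): all 15 → value 73, running total 538.00
- Q3 (98/37 per unit): 11 of 37 → value 11×98/37 = 29.1351, running total 567.14
Total 567.14.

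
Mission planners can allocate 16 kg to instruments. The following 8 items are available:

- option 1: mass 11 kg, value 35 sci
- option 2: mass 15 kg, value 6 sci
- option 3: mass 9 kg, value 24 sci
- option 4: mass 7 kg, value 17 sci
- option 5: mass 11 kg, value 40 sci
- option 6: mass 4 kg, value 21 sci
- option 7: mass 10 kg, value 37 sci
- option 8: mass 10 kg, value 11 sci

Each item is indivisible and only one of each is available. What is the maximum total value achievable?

61 sci

Check high-value combinations within 16 kg:
- option 5+option 6: mass 11+4=15, value 40+21=61
- option 6+option 7: mass 4+10=14, value 21+37=58
- option 1+option 6: mass 11+4=15, value 35+21=56
- option 3+option 6: mass 9+4=13, value 24+21=45
Best: 61 sci.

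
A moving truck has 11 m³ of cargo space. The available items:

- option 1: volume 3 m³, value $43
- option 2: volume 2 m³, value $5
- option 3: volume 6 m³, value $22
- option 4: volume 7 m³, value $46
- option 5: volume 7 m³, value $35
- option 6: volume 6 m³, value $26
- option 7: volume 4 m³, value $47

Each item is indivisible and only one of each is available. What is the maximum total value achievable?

Check high-value combinations within 11 m³:
- option 1+option 2+option 7: volume 3+2+4=9, value 43+5+47=95
- option 4+option 7: volume 7+4=11, value 46+47=93
- option 1+option 7: volume 3+4=7, value 43+47=90
- option 1+option 4: volume 3+7=10, value 43+46=89
Best: $95.

$95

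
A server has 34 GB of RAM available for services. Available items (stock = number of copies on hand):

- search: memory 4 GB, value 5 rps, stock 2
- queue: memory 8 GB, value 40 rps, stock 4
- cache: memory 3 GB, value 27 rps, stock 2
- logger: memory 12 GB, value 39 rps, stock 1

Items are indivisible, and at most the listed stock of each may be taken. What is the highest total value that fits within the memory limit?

Top feasible selections:
- 1×search + 3×queue + 2×cache: memory 34, value 179
- 3×queue + 2×cache: memory 30, value 174
- 2×queue + 2×cache + 1×logger: memory 34, value 173
- 4×queue: memory 32, value 160
Best: 179 rps.

179 rps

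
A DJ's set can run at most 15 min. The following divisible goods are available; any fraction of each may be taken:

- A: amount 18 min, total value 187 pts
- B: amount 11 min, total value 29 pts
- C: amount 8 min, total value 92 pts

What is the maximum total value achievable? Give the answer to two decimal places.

164.72

Take in order of value per unit:
- C (92/8 per unit): all 8 → value 92, running total 92.00
- A (187/18 per unit): 7 of 18 → value 7×187/18 = 72.7222, running total 164.72
Total 164.72.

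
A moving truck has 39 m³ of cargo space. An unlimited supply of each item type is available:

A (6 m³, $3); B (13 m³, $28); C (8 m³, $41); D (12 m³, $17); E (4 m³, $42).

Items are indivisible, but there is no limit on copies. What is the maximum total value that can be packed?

$378

Best value-per-unit is E at 42/4, and filling with it alone uses volume 9×4=36. No mix of the others beats 9×42 = 378.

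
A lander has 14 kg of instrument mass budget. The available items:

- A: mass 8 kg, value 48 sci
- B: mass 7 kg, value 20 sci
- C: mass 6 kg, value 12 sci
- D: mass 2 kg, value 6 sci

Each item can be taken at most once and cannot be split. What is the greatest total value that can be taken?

Check high-value combinations within 14 kg:
- A+C: mass 8+6=14, value 48+12=60
- A+D: mass 8+2=10, value 48+6=54
- A: mass 8, value 48
- B+C: mass 7+6=13, value 20+12=32
Best: 60 sci.

60 sci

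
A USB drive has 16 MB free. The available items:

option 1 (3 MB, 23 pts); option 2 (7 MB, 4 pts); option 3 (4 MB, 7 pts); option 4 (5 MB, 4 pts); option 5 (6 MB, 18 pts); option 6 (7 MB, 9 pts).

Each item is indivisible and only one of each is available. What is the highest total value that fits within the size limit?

Check high-value combinations within 16 MB:
- option 1+option 5+option 6: size 3+6+7=16, value 23+18+9=50
- option 1+option 3+option 5: size 3+4+6=13, value 23+7+18=48
- option 1+option 4+option 5: size 3+5+6=14, value 23+4+18=45
- option 1+option 2+option 5: size 3+7+6=16, value 23+4+18=45
- option 1+option 5: size 3+6=9, value 23+18=41
Best: 50 pts.

50 pts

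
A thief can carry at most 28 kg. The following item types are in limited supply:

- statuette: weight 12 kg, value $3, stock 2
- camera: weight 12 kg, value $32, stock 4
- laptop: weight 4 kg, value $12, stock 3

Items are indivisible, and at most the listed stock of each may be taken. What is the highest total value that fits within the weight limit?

$76

Top feasible selections:
- 2×camera + 1×laptop: weight 28, value 76
- 1×camera + 3×laptop: weight 24, value 68
Best: $76.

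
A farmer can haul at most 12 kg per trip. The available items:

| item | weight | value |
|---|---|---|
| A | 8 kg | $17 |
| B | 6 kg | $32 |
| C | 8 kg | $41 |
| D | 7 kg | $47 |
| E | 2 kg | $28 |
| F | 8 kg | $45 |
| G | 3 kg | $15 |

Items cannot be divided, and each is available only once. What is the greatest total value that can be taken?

$90

Check high-value combinations within 12 kg:
- D+E+G: weight 7+2+3=12, value 47+28+15=90
- D+E: weight 7+2=9, value 47+28=75
- B+E+G: weight 6+2+3=11, value 32+28+15=75
Best: $90.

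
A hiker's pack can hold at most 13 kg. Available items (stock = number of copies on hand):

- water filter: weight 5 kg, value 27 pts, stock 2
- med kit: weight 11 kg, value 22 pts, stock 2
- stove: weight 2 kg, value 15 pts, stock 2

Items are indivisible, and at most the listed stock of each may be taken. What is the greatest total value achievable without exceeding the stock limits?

Top feasible selections:
- 2×water filter + 1×stove: weight 12, value 69
- 1×water filter + 2×stove: weight 9, value 57
- 2×water filter: weight 10, value 54
- 1×water filter + 1×stove: weight 7, value 42
Best: 69 pts.

69 pts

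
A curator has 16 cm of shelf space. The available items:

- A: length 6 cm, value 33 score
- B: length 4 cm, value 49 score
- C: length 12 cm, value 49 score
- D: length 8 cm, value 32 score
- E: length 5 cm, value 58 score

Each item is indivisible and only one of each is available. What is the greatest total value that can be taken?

Check high-value combinations within 16 cm:
- A+B+E: length 6+4+5=15, value 33+49+58=140
- B+E: length 4+5=9, value 49+58=107
- B+C: length 4+12=16, value 49+49=98
Best: 140 score.

140 score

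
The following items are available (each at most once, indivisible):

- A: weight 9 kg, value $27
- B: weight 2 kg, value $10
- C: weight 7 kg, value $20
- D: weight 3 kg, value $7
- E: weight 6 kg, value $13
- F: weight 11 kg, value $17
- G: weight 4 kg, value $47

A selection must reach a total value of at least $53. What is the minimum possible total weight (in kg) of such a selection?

Subsets with value ≥ 53, sorted by total weight:
- B+G: weight 6, value 57
- D+G: weight 7, value 54
- B+D+G: weight 9, value 64
- E+G: weight 10, value 60
Minimum weight: 6 kg.

6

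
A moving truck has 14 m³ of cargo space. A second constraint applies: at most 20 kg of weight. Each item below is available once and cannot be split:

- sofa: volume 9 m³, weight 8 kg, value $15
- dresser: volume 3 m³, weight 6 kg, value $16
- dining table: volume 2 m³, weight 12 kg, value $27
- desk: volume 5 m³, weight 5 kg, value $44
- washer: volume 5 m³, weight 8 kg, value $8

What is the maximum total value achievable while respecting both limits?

Feasible sets respecting both limits:
- dining table+desk: volume 7, weight 17, value 71
- dresser+desk+washer: volume 13, weight 19, value 68
- dresser+desk: volume 8, weight 11, value 60
Best: $71.

$71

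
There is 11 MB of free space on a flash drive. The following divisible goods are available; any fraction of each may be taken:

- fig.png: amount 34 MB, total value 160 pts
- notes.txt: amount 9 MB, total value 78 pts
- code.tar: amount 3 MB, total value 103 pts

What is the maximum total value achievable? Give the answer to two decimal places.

172.33

Take in order of value per unit:
- code.tar (103/3 per unit): all 3 → value 103, running total 103.00
- notes.txt (78/9 per unit): 8 of 9 → value 8×78/9 = 69.3333, running total 172.33
Total 172.33.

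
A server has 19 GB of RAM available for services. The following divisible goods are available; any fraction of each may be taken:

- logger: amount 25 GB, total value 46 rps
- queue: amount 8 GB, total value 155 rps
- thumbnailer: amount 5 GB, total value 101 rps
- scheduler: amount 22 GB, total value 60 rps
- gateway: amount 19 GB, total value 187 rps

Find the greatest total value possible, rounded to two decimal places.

Take in order of value per unit:
- thumbnailer (101/5 per unit): all 5 → value 101, running total 101.00
- queue (155/8 per unit): all 8 → value 155, running total 256.00
- gateway (187/19 per unit): 6 of 19 → value 6×187/19 = 59.0526, running total 315.05
Total 315.05.

315.05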